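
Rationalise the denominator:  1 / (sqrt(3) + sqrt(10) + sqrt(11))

Group as (sqrt(3) + sqrt(11)) + sqrt(10); multiply by (sqrt(3) + sqrt(11)) - sqrt(10), then rationalise the remaining surd.

(-sqrt(330) + sqrt(11) + 2*sqrt(10) + 9*sqrt(3))/58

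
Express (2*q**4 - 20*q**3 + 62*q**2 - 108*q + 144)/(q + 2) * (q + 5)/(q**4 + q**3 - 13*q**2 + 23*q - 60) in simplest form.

(2*q - 12)/(q + 2)

Factor: 2*q**4 - 20*q**3 + 62*q**2 - 108*q + 144 = 2*(q**2 - q + 4)*(q - 6)*(q - 3);  q**4 + q**3 - 13*q**2 + 23*q - 60 = (q + 5)*(q**2 - q + 4)*(q - 3)
Cancel the common factors (q**2 - q + 4), (q + 5), (q - 3).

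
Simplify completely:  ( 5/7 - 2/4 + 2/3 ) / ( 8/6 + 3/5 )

185/406

Numerator: 5/7 - 2/4 + 2/3 = 37/42
Denominator: 8/6 + 3/5 = 29/15
Divide: (37/42) · (15/29) = 185/406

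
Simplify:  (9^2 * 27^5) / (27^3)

9^2 = 3^4; 27^5 = 3^15; 27^3 = 3^9
Combine exponents: 3^10

3^10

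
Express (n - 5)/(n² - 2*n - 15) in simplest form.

1/(n + 3)

Factor: n² - 2*n - 15 = (n - 5)·(n + 3)
Cancel the common factor (n - 5).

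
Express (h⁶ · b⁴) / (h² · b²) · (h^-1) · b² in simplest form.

b⁴*h³

Quotient: h⁴ · b²
Multiply by (h^-1) · b²: add exponents.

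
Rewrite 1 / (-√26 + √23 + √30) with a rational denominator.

Group as (√23 + √30) - √26; multiply by (√23 + √30) + √26, then rationalise the remaining surd.

(-27*√26 + 19*√30 + 33*√23 + 4*√4485)/2031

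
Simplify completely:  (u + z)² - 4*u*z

(u - z)²

Expand the square and combine the 4*u*z term.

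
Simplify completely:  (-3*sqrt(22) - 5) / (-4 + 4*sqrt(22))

(-71 - 8*sqrt(22))/84

Multiply numerator and denominator by -4*sqrt(22) - 4.
Denominator becomes -336; numerator becomes 32*sqrt(22) + 284.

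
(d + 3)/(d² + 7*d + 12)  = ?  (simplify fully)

1/(d + 4)

Factor: d² + 7*d + 12 = (d + 4)·(d + 3)
Cancel the common factor (d + 3).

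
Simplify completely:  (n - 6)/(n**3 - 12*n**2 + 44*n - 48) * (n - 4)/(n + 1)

1/(n**2 - n - 2)

Factor: n**3 - 12*n**2 + 44*n - 48 = (n - 2)*(n - 6)*(n - 4)
Cancel the common factors (n - 4), (n - 6).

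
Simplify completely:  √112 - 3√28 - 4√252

-26*√7

√112 = 4*√7; 3√28 = 6*√7; 4√252 = 24*√7
Combine: (4 - 6 - 24)·√7 = -26*√7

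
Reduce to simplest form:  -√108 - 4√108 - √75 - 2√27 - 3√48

√108 = 6*√3; 4√108 = 24*√3; √75 = 5*√3; 2√27 = 6*√3; 3√48 = 12*√3
Combine: (-6 - 24 - 5 - 6 - 12)·√3 = -53*√3

-53*√3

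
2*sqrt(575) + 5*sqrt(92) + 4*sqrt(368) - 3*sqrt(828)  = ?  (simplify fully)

2*sqrt(575) = 10*sqrt(23); 5*sqrt(92) = 10*sqrt(23); 4*sqrt(368) = 16*sqrt(23); 3*sqrt(828) = 18*sqrt(23)
Combine: (10 + 10 + 16 - 18)·sqrt(23) = 18*sqrt(23)

18*sqrt(23)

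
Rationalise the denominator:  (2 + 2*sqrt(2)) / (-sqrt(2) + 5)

Multiply numerator and denominator by sqrt(2) + 5.
Denominator becomes 23; numerator becomes 14 + 12*sqrt(2).

(14 + 12*sqrt(2))/23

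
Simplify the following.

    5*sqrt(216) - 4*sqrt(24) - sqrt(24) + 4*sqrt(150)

40*sqrt(6)

5*sqrt(216) = 30*sqrt(6); 4*sqrt(24) = 8*sqrt(6); sqrt(24) = 2*sqrt(6); 4*sqrt(150) = 20*sqrt(6)
Combine: (30 - 8 - 2 + 20)·sqrt(6) = 40*sqrt(6)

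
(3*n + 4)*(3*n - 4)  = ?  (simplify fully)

9*n**2 - 16

(3*n)**2 - (4)**2 = 9*n**2 - 16.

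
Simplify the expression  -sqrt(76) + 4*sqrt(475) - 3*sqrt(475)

3*sqrt(19)

sqrt(76) = 2*sqrt(19); 4*sqrt(475) = 20*sqrt(19); 3*sqrt(475) = 15*sqrt(19)
Combine: (-2 + 20 - 15)·sqrt(19) = 3*sqrt(19)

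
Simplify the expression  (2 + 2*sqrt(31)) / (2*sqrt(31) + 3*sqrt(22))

Multiply numerator and denominator by -3*sqrt(22) + 2*sqrt(31).
Denominator becomes -74; numerator becomes -6*sqrt(682) - 6*sqrt(22) + 4*sqrt(31) + 124.

(-62 - 2*sqrt(31) + 3*sqrt(22) + 3*sqrt(682))/37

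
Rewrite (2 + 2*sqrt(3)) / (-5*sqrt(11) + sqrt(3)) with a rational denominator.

Multiply numerator and denominator by sqrt(3) + 5*sqrt(11).
Denominator becomes -272; numerator becomes 2*sqrt(3) + 6 + 10*sqrt(11) + 10*sqrt(33).

(-5*sqrt(33) - 5*sqrt(11) - 3 - sqrt(3))/136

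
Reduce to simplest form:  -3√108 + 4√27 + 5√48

14*√3

3√108 = 18*√3; 4√27 = 12*√3; 5√48 = 20*√3
Combine: (-18 + 12 + 20)·√3 = 14*√3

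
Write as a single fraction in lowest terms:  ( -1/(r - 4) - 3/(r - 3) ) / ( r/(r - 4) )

Numerator: -1/(r - 4) - 3/(r - 3) = (-4*r + 15)/(r^2 - 7*r + 12)
Denominator: r/(r - 4) = r/(r - 4)
Divide: ((-4*r + 15)/(r^2 - 7*r + 12)) · ((r - 4)/r) = (-4*r + 15)/(r^2 - 3*r)

(-4*r + 15)/(r^2 - 3*r)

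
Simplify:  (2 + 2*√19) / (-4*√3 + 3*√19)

(8*√3 + 6*√19 + 8*√57 + 114)/123

Multiply numerator and denominator by 4*√3 + 3*√19.
Denominator becomes 123; numerator becomes 8*√3 + 6*√19 + 8*√57 + 114.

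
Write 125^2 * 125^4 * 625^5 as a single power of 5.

5^38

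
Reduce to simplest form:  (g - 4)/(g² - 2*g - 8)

1/(g + 2)

Factor: g² - 2*g - 8 = (g - 4)·(g + 2)
Cancel the common factor (g - 4).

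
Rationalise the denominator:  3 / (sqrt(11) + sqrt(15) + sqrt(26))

Group as (sqrt(11) + sqrt(15)) + sqrt(26); multiply by (sqrt(11) + sqrt(15)) - sqrt(26), then rationalise the remaining surd.

(-sqrt(4290) + 11*sqrt(15) + 15*sqrt(11))/110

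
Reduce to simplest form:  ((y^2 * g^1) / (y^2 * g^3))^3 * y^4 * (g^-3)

y^4/g^9

Inside the bracket: (g^-2)
Raise to the power 3: (g^-6)
Multiply by y^4 * (g^-3): add exponents.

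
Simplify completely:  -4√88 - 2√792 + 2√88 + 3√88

4√88 = 8*√22; 2√792 = 12*√22; 2√88 = 4*√22; 3√88 = 6*√22
Combine: (-8 - 12 + 4 + 6)·√22 = -10*√22

-10*√22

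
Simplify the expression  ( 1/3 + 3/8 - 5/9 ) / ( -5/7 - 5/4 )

Numerator: 1/3 + 3/8 - 5/9 = 11/72
Denominator: -5/7 - 5/4 = -55/28
Divide: (11/72) · (-28/55) = -7/90

-7/90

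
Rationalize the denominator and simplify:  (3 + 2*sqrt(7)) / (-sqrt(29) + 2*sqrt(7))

Multiply numerator and denominator by 2*sqrt(7) + sqrt(29).
Denominator becomes -1; numerator becomes 6*sqrt(7) + 3*sqrt(29) + 28 + 2*sqrt(203).

-2*sqrt(203) - 28 - 3*sqrt(29) - 6*sqrt(7)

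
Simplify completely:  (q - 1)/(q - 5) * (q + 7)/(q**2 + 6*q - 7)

1/(q - 5)

Factor: q**2 + 6*q - 7 = (q + 7)*(q - 1)
Cancel the common factors (q + 7), (q - 1).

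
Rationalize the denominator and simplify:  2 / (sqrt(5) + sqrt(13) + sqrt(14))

(-sqrt(910) + 2*sqrt(14) + 3*sqrt(13) + 11*sqrt(5))/61

Group as (sqrt(5) + sqrt(13)) + sqrt(14); multiply by (sqrt(5) + sqrt(13)) - sqrt(14), then rationalise the remaining surd.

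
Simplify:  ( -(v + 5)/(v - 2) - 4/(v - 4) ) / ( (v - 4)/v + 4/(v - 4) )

Numerator: -(v + 5)/(v - 2) - 4/(v - 4) = (-v² - 5*v + 28)/(v² - 6*v + 8)
Denominator: (v - 4)/v + 4/(v - 4) = (v² - 4*v + 16)/(v² - 4*v)
Divide: ((-v² - 5*v + 28)/(v² - 6*v + 8)) · ((v² - 4*v)/(v² - 4*v + 16)) = (-v³ - 5*v² + 28*v)/(v³ - 6*v² + 24*v - 32)

(-v³ - 5*v² + 28*v)/(v³ - 6*v² + 24*v - 32)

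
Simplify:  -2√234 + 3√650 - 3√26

2√234 = 6*√26; 3√650 = 15*√26; 3√26 = 3*√26
Combine: (-6 + 15 - 3)·√26 = 6*√26

6*√26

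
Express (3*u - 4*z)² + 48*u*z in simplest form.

(3*u + 4*z)²

Expand the square and combine the 48*u*z term.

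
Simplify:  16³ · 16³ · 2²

2^26

16³ = 2^12; 16³ = 2^12; 2² = 2^2
Combine exponents: 2^26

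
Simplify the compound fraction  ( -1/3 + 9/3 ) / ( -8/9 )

Numerator: -1/3 + 9/3 = 8/3
Denominator: -8/9 = -8/9
Divide: (8/3) · (-9/8) = -3

-3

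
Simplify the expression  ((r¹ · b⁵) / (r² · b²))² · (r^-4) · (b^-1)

b⁵/r⁶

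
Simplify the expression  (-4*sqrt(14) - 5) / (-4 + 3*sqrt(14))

(-188 - 31*sqrt(14))/110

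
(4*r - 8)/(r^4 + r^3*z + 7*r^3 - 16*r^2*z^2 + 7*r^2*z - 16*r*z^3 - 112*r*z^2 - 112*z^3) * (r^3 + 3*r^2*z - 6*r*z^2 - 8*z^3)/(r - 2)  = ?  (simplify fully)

(-4*r + 8*z)/(-r^2 + 4*r*z - 7*r + 28*z)

Factor: 4*r - 8 = 4*(r - 2);  r^4 + r^3*z + 7*r^3 - 16*r^2*z^2 + 7*r^2*z - 16*r*z^3 - 112*r*z^2 - 112*z^3 = (r + z)*(r + 4*z)*(r + 7)*(r - 4*z);  r^3 + 3*r^2*z - 6*r*z^2 - 8*z^3 = (r - 2*z)*(r + z)*(r + 4*z)
Cancel the common factors (r + z), (r + 4*z), (r - 2).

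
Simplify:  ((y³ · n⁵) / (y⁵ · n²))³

n⁹/y⁶

Inside the bracket: (y^-2) · n³
Raise to the power 3: (y^-6) · n⁹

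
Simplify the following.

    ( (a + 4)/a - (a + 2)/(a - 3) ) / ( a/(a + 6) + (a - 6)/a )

(-a² - 18*a - 72)/(2*a³ - 6*a² - 36*a + 108)

Numerator: (a + 4)/a - (a + 2)/(a - 3) = (-a - 12)/(a² - 3*a)
Denominator: a/(a + 6) + (a - 6)/a = (2*a² - 36)/(a² + 6*a)
Divide: ((-a - 12)/(a² - 3*a)) · ((a² + 6*a)/(2*a² - 36)) = (-a² - 18*a - 72)/(2*a³ - 6*a² - 36*a + 108)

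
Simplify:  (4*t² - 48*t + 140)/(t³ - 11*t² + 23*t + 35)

Factor: 4*t² - 48*t + 140 = 4·(t - 5)·(t - 7);  t³ - 11*t² + 23*t + 35 = (t - 5)·(t + 1)·(t - 7)
Cancel the common factors (t - 5), (t - 7).

4/(t + 1)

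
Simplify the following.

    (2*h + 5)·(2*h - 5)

4*h² - 25

(2*h)^2 - (5)^2 = 4*h² - 25.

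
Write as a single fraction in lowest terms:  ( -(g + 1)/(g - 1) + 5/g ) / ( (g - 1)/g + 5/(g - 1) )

Numerator: -(g + 1)/(g - 1) + 5/g = (-g**2 + 4*g - 5)/(g**2 - g)
Denominator: (g - 1)/g + 5/(g - 1) = (g**2 + 3*g + 1)/(g**2 - g)
Divide: ((-g**2 + 4*g - 5)/(g**2 - g)) · ((g**2 - g)/(g**2 + 3*g + 1)) = (-g**2 + 4*g - 5)/(g**2 + 3*g + 1)

(-g**2 + 4*g - 5)/(g**2 + 3*g + 1)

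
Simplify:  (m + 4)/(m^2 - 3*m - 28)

Factor: m^2 - 3*m - 28 = (m + 4)*(m - 7)
Cancel the common factor (m + 4).

1/(m - 7)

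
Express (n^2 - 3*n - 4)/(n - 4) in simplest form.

Factor: n^2 - 3*n - 4 = (n + 1)*(n - 4)
Cancel the common factor (n - 4).

n + 1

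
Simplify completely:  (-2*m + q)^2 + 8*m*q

Expanding gives 4*m^2 + 4*m*q + q^2, a perfect square.

(2*m + q)^2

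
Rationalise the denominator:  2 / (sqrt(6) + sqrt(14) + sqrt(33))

(-24*sqrt(77) - 26*sqrt(33) + 50*sqrt(14) + 82*sqrt(6))/167

Group as (sqrt(14) + sqrt(33)) + sqrt(6); multiply by (sqrt(14) + sqrt(33)) - sqrt(6), then rationalise the remaining surd.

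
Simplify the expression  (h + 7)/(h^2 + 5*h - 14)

1/(h - 2)

Factor: h^2 + 5*h - 14 = (h - 2)*(h + 7)
Cancel the common factor (h + 7).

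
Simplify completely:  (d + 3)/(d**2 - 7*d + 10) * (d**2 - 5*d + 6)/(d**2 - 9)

1/(d - 5)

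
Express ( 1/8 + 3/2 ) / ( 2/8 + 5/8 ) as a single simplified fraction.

Numerator: 1/8 + 3/2 = 13/8
Denominator: 2/8 + 5/8 = 7/8
Divide: (13/8) · (8/7) = 13/7

13/7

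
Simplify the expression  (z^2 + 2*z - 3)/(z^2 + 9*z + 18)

Factor: z^2 + 2*z - 3 = (z - 1)*(z + 3);  z^2 + 9*z + 18 = (z + 6)*(z + 3)
Cancel the common factor (z + 3).

(z - 1)/(z + 6)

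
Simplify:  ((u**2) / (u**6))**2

u**(-8)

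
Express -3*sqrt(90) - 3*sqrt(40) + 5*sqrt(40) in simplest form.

-5*sqrt(10)

3*sqrt(90) = 9*sqrt(10); 3*sqrt(40) = 6*sqrt(10); 5*sqrt(40) = 10*sqrt(10)
Combine: (-9 - 6 + 10)·sqrt(10) = -5*sqrt(10)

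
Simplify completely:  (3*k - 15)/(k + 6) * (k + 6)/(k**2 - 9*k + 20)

Factor: 3*k - 15 = 3*(k - 5);  k**2 - 9*k + 20 = (k - 5)*(k - 4)
Cancel the common factors (k - 5), (k + 6).

3/(k - 4)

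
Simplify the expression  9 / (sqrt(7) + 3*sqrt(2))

Multiply numerator and denominator by -3*sqrt(2) + sqrt(7).
Denominator becomes -11; numerator becomes -27*sqrt(2) + 9*sqrt(7).

(-9*sqrt(7) + 27*sqrt(2))/11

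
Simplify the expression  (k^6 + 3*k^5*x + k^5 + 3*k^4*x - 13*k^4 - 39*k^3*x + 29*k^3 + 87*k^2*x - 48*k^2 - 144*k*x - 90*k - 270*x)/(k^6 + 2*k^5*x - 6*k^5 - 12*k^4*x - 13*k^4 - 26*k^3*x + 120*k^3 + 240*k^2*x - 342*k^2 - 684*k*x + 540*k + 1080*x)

(k^2 + 3*k*x + k + 3*x)/(k^2 + 2*k*x - 6*k - 12*x)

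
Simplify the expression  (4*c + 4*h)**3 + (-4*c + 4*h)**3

Write as f((4*h),(4*c)) + f((4*h),-(4*c)) and expand.

128*h*(3*c**2 + h**2)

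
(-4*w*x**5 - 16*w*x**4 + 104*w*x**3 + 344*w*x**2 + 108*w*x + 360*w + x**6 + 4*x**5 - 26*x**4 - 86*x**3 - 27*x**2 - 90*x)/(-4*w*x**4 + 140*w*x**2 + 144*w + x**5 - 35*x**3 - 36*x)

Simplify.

(x**2 - 2*x - 15)/(x - 6)

Factor: -4*w*x**5 - 16*w*x**4 + 104*w*x**3 + 344*w*x**2 + 108*w*x + 360*w + x**6 + 4*x**5 - 26*x**4 - 86*x**3 - 27*x**2 - 90*x = (x - 5)*(x**2 + 1)*(-4*w + x)*(x + 6)*(x + 3);  -4*w*x**4 + 140*w*x**2 + 144*w + x**5 - 35*x**3 - 36*x = (x**2 + 1)*(x + 6)*(-4*w + x)*(x - 6)
Cancel the common factors (x**2 + 1), (-4*w + x), (x + 6).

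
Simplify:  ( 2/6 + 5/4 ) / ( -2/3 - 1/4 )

-19/11

Numerator: 2/6 + 5/4 = 19/12
Denominator: -2/3 - 1/4 = -11/12
Divide: (19/12) · (-12/11) = -19/11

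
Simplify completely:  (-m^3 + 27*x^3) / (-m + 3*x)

m^2 + 3*m*x + 9*x^2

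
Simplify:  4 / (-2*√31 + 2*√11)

Multiply numerator and denominator by 2*√11 + 2*√31.
Denominator becomes -80; numerator becomes 8*√11 + 8*√31.

(-√31 - √11)/10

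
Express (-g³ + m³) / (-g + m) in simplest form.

g² + g*m + m²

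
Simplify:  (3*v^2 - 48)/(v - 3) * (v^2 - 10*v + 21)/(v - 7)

Factor: 3*v^2 - 48 = 3*(v + 4)*(v - 4);  v^2 - 10*v + 21 = (v - 7)*(v - 3)
Cancel the common factors (v - 3), (v - 7).

3*v^2 - 48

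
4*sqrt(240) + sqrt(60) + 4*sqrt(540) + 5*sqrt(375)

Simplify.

4*sqrt(240) = 16*sqrt(15); sqrt(60) = 2*sqrt(15); 4*sqrt(540) = 24*sqrt(15); 5*sqrt(375) = 25*sqrt(15)
Combine: (16 + 2 + 24 + 25)·sqrt(15) = 67*sqrt(15)

67*sqrt(15)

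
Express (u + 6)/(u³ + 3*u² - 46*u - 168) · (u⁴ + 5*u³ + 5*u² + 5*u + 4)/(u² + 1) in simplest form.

(u + 1)/(u - 7)

Factor: u³ + 3*u² - 46*u - 168 = (u + 6)·(u - 7)·(u + 4);  u⁴ + 5*u³ + 5*u² + 5*u + 4 = (u + 4)·(u² + 1)·(u + 1)
Cancel the common factors (u² + 1), (u + 6), (u + 4).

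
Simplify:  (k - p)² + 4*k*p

Expand the square and combine the 4*k*p term.

(k + p)²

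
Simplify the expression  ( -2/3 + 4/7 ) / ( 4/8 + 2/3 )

Numerator: -2/3 + 4/7 = -2/21
Denominator: 4/8 + 2/3 = 7/6
Divide: (-2/21) · (6/7) = -4/49

-4/49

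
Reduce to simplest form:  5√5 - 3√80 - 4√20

5√5 = 5*√5; 3√80 = 12*√5; 4√20 = 8*√5
Combine: (5 - 12 - 8)·√5 = -15*√5

-15*√5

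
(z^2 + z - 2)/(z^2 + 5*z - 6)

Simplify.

Factor: z^2 + z - 2 = (z - 1)*(z + 2);  z^2 + 5*z - 6 = (z - 1)*(z + 6)
Cancel the common factor (z - 1).

(z + 2)/(z + 6)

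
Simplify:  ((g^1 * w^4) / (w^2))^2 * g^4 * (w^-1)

Inside the bracket: g^1 * w^2
Raise to the power 2: g^2 * w^4
Multiply by g^4 * (w^-1): add exponents.

g^6*w^3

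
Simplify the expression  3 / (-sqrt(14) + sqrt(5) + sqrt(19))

(-15*sqrt(14) + 42*sqrt(5) + 3*sqrt(1330))/140

Group as (sqrt(5) + sqrt(19)) - sqrt(14); multiply by (sqrt(5) + sqrt(19)) + sqrt(14), then rationalise the remaining surd.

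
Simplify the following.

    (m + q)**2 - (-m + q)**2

Binomially expand both and collect terms in q, m.

4*m*q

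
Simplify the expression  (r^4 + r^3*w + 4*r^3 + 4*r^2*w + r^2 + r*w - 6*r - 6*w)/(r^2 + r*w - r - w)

Factor: r^4 + r^3*w + 4*r^3 + 4*r^2*w + r^2 + r*w - 6*r - 6*w = (r - 1)*(r + w)*(r + 2)*(r + 3);  r^2 + r*w - r - w = (r - 1)*(r + w)
Cancel the common factors (r + w), (r - 1).

r^2 + 5*r + 6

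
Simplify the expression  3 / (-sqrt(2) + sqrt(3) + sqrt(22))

Group as (sqrt(3) + sqrt(22)) - sqrt(2); multiply by (sqrt(3) + sqrt(22)) + sqrt(2), then rationalise the remaining surd.

(-63*sqrt(3) - 12*sqrt(33) + 69*sqrt(2) + 51*sqrt(22))/265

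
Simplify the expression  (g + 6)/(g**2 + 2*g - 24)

1/(g - 4)

Factor: g**2 + 2*g - 24 = (g - 4)*(g + 6)
Cancel the common factor (g + 6).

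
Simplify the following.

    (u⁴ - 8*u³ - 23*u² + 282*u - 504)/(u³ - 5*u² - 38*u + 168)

u - 3

Factor: u⁴ - 8*u³ - 23*u² + 282*u - 504 = (u + 6)·(u - 4)·(u - 3)·(u - 7);  u³ - 5*u² - 38*u + 168 = (u - 4)·(u - 7)·(u + 6)
Cancel the common factors (u - 7), (u - 4), (u + 6).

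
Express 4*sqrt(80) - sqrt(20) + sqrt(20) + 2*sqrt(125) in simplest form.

26*sqrt(5)

4*sqrt(80) = 16*sqrt(5); sqrt(20) = 2*sqrt(5); sqrt(20) = 2*sqrt(5); 2*sqrt(125) = 10*sqrt(5)
Combine: (16 - 2 + 2 + 10)·sqrt(5) = 26*sqrt(5)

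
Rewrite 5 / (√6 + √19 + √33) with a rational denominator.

Group as (√19 + √33) + √6; multiply by (√19 + √33) - √6, then rationalise the remaining surd.

(-15*√418 - 20*√33 + 50*√19 + 115*√6)/196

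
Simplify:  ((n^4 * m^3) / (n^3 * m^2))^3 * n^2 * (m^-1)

m^2*n^5

Inside the bracket: n^1 * m^1
Raise to the power 3: n^3 * m^3
Multiply by n^2 * (m^-1): add exponents.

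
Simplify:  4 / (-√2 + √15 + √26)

Group as (√15 + √26) - √2; multiply by (√15 + √26) + √2, then rationalise the remaining surd.

(-156*√2 - 36*√26 + 52*√15 + 16*√195)/39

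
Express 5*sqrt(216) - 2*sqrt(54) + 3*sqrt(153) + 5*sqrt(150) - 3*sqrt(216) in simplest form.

5*sqrt(216) = 30*sqrt(6); 2*sqrt(54) = 6*sqrt(6); 3*sqrt(153) = 9*sqrt(17); 5*sqrt(150) = 25*sqrt(6); 3*sqrt(216) = 18*sqrt(6)

9*sqrt(17) + 31*sqrt(6)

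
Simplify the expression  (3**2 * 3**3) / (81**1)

3**2 = 3**2; 3**3 = 3**3; 81**1 = 3**4
Combine exponents: 3**1

3**1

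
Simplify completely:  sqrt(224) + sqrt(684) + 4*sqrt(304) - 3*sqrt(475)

4*sqrt(14) + 7*sqrt(19)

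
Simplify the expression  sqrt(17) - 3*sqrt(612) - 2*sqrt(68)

-21*sqrt(17)

sqrt(17) = sqrt(17); 3*sqrt(612) = 18*sqrt(17); 2*sqrt(68) = 4*sqrt(17)
Combine: (1 - 18 - 4)·sqrt(17) = -21*sqrt(17)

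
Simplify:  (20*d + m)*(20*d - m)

400*d^2 - m^2

(20*d)^2 - (m)^2 = 400*d^2 - m^2.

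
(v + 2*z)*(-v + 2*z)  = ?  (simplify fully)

-v^2 + 4*z^2

Difference of squares with P = 2*z, Q = v.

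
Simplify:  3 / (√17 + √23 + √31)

Group as (√17 + √23) + √31; multiply by (√17 + √23) - √31, then rationalise the remaining surd.

(-6*√12121 + 27*√31 + 75*√23 + 111*√17)/1483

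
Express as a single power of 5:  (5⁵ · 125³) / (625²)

5^6

5⁵ = 5^5; 125³ = 5^9; 625² = 5^8
Combine exponents: 5^6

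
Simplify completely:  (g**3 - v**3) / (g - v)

g**2 + g*v + v**2

Apply the difference-of-cubes factorisation and cancel (g - v).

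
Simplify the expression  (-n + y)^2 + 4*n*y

(n + y)^2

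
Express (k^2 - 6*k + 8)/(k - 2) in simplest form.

Factor: k^2 - 6*k + 8 = (k - 4)*(k - 2)
Cancel the common factor (k - 2).

k - 4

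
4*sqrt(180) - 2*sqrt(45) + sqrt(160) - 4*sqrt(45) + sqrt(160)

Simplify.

4*sqrt(180) = 24*sqrt(5); 2*sqrt(45) = 6*sqrt(5); sqrt(160) = 4*sqrt(10); 4*sqrt(45) = 12*sqrt(5); sqrt(160) = 4*sqrt(10)

6*sqrt(5) + 8*sqrt(10)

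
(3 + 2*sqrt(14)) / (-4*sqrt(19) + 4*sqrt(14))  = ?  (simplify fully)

Multiply numerator and denominator by 4*sqrt(14) + 4*sqrt(19).
Denominator becomes -80; numerator becomes 12*sqrt(14) + 12*sqrt(19) + 112 + 8*sqrt(266).

(-2*sqrt(266) - 28 - 3*sqrt(19) - 3*sqrt(14))/20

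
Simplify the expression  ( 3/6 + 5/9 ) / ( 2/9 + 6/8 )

Numerator: 3/6 + 5/9 = 19/18
Denominator: 2/9 + 6/8 = 35/36
Divide: (19/18) · (36/35) = 38/35

38/35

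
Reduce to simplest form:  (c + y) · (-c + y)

Pair the conjugate factors: (y+c)(y-c) = -c² + y².

-c² + y²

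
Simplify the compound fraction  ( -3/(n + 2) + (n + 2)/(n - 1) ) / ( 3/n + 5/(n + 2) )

Numerator: -3/(n + 2) + (n + 2)/(n - 1) = (n^2 + n + 7)/(n^2 + n - 2)
Denominator: 3/n + 5/(n + 2) = (8*n + 6)/(n^2 + 2*n)
Divide: ((n^2 + n + 7)/(n^2 + n - 2)) · ((n^2 + 2*n)/(8*n + 6)) = (n^3 + n^2 + 7*n)/(8*n^2 - 2*n - 6)

(n^3 + n^2 + 7*n)/(8*n^2 - 2*n - 6)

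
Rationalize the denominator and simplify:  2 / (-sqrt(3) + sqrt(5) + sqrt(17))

(-30*sqrt(5) - 4*sqrt(255) + 38*sqrt(3) + 18*sqrt(17))/21

Group as (sqrt(5) + sqrt(17)) - sqrt(3); multiply by (sqrt(5) + sqrt(17)) + sqrt(3), then rationalise the remaining surd.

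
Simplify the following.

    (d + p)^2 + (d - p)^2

Binomially expand both and collect terms in d, p.

2*d^2 + 2*p^2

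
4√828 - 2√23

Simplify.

4√828 = 24*√23; 2√23 = 2*√23
Combine: (24 - 2)·√23 = 22*√23

22*√23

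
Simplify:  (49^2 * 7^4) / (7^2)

49^2 = 7^4; 7^4 = 7^4; 7^2 = 7^2
Combine exponents: 7^6

7^6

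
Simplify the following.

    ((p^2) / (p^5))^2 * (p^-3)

p^(-9)

Inside the bracket: (p^-3)
Raise to the power 2: (p^-6)
Multiply by (p^-3): add exponents.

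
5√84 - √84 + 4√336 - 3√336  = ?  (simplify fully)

12*√21

5√84 = 10*√21; √84 = 2*√21; 4√336 = 16*√21; 3√336 = 12*√21
Combine: (10 - 2 + 16 - 12)·√21 = 12*√21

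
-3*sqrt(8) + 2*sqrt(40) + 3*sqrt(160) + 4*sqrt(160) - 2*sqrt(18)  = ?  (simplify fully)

3*sqrt(8) = 6*sqrt(2); 2*sqrt(40) = 4*sqrt(10); 3*sqrt(160) = 12*sqrt(10); 4*sqrt(160) = 16*sqrt(10); 2*sqrt(18) = 6*sqrt(2)

-12*sqrt(2) + 32*sqrt(10)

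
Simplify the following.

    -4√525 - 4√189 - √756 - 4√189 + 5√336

4√525 = 20*√21; 4√189 = 12*√21; √756 = 6*√21; 4√189 = 12*√21; 5√336 = 20*√21
Combine: (-20 - 12 - 6 - 12 + 20)·√21 = -30*√21

-30*√21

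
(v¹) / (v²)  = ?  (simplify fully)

1/v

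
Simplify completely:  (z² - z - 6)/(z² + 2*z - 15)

Factor: z² - z - 6 = (z + 2)·(z - 3);  z² + 2*z - 15 = (z - 3)·(z + 5)
Cancel the common factor (z - 3).

(z + 2)/(z + 5)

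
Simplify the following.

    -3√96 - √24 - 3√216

3√96 = 12*√6; √24 = 2*√6; 3√216 = 18*√6
Combine: (-12 - 2 - 18)·√6 = -32*√6

-32*√6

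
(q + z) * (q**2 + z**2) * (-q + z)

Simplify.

-q**4 + z**4

(z+q)(z-q) = -q**2 + z**2; continue pairing.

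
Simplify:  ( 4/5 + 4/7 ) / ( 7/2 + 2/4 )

Numerator: 4/5 + 4/7 = 48/35
Denominator: 7/2 + 2/4 = 4
Divide: (48/35) · (1/4) = 12/35

12/35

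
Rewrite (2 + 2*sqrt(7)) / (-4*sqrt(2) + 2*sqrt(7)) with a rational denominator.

Multiply numerator and denominator by 2*sqrt(7) + 4*sqrt(2).
Denominator becomes -4; numerator becomes 4*sqrt(7) + 8*sqrt(2) + 28 + 8*sqrt(14).

-2*sqrt(14) - 7 - 2*sqrt(2) - sqrt(7)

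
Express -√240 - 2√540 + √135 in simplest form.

√240 = 4*√15; 2√540 = 12*√15; √135 = 3*√15
Combine: (-4 - 12 + 3)·√15 = -13*√15

-13*√15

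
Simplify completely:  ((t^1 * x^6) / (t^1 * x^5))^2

x^2

Inside the bracket: x^1
Raise to the power 2: x^2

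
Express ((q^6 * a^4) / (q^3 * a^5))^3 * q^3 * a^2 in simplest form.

Inside the bracket: q^3 * (a^-1)
Raise to the power 3: q^9 * (a^-3)
Multiply by q^3 * a^2: add exponents.

q^12/a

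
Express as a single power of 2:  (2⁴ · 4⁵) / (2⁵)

2^9

2⁴ = 2^4; 4⁵ = 2^10; 2⁵ = 2^5
Combine exponents: 2^9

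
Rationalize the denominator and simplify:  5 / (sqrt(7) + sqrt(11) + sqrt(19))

(-10*sqrt(1463) - 5*sqrt(19) + 75*sqrt(11) + 115*sqrt(7))/307

Group as (sqrt(11) + sqrt(19)) + sqrt(7); multiply by (sqrt(11) + sqrt(19)) - sqrt(7), then rationalise the remaining surd.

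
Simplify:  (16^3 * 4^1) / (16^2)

2^6

16^3 = 2^12; 4^1 = 2^2; 16^2 = 2^8
Combine exponents: 2^6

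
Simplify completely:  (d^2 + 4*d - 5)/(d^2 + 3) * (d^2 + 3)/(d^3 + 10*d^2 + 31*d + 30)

(d - 1)/(d^2 + 5*d + 6)

Factor: d^2 + 4*d - 5 = (d - 1)*(d + 5);  d^3 + 10*d^2 + 31*d + 30 = (d + 5)*(d + 3)*(d + 2)
Cancel the common factors (d^2 + 3), (d + 5).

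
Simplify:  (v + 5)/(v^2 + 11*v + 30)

1/(v + 6)

Factor: v^2 + 11*v + 30 = (v + 5)*(v + 6)
Cancel the common factor (v + 5).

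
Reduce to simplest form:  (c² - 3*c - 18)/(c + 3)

c - 6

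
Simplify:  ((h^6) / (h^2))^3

Inside the bracket: h^4
Raise to the power 3: h^12

h^12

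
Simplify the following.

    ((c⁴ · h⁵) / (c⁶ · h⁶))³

1/(c⁶*h³)

Inside the bracket: (c^-2) · (h^-1)
Raise to the power 3: (c^-6) · (h^-3)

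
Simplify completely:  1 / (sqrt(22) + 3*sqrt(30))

(-sqrt(22) + 3*sqrt(30))/248

Multiply numerator and denominator by -3*sqrt(30) + sqrt(22).
Denominator becomes -248; numerator becomes -3*sqrt(30) + sqrt(22).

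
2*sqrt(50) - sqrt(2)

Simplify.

9*sqrt(2)

2*sqrt(50) = 10*sqrt(2); sqrt(2) = sqrt(2)
Combine: (10 - 1)·sqrt(2) = 9*sqrt(2)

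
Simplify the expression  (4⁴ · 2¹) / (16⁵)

4⁴ = 2^8; 2¹ = 2^1; 16⁵ = 2^20
Combine exponents: 2^(-11)

2^(-11)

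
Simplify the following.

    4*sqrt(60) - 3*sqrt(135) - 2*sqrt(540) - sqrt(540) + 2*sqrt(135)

4*sqrt(60) = 8*sqrt(15); 3*sqrt(135) = 9*sqrt(15); 2*sqrt(540) = 12*sqrt(15); sqrt(540) = 6*sqrt(15); 2*sqrt(135) = 6*sqrt(15)
Combine: (8 - 9 - 12 - 6 + 6)·sqrt(15) = -13*sqrt(15)

-13*sqrt(15)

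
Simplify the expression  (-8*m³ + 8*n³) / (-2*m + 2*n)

(2*n)^3 - (2*m)^3 = (-2*m + 2*n)(4*m² + 4*m*n + 4*n²).

4*m² + 4*m*n + 4*n²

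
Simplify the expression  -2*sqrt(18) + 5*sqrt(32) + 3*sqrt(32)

2*sqrt(18) = 6*sqrt(2); 5*sqrt(32) = 20*sqrt(2); 3*sqrt(32) = 12*sqrt(2)
Combine: (-6 + 20 + 12)·sqrt(2) = 26*sqrt(2)

26*sqrt(2)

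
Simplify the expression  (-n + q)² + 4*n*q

(n + q)²

After expansion: n² + 2*n*q + q² — a perfect-square trinomial.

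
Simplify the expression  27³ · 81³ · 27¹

27³ = 3^9; 81³ = 3^12; 27¹ = 3^3
Combine exponents: 3^24

3^24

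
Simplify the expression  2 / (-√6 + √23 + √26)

Group as (√23 + √26) - √6; multiply by (√23 + √26) + √6, then rationalise the remaining surd.

(-86*√6 + 6*√26 + 18*√23 + 8*√897)/543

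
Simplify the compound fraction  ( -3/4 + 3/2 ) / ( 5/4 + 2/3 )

Numerator: -3/4 + 3/2 = 3/4
Denominator: 5/4 + 2/3 = 23/12
Divide: (3/4) · (12/23) = 9/23

9/23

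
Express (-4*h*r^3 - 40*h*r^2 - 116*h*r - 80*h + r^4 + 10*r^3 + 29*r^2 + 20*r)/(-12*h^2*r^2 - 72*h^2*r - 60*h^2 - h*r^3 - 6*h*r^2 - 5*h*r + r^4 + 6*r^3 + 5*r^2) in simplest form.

(r + 4)/(3*h + r)

Factor: -4*h*r^3 - 40*h*r^2 - 116*h*r - 80*h + r^4 + 10*r^3 + 29*r^2 + 20*r = (-4*h + r)*(r + 4)*(r + 1)*(r + 5);  -12*h^2*r^2 - 72*h^2*r - 60*h^2 - h*r^3 - 6*h*r^2 - 5*h*r + r^4 + 6*r^3 + 5*r^2 = (-4*h + r)*(3*h + r)*(r + 5)*(r + 1)
Cancel the common factors (r + 1), (-4*h + r), (r + 5).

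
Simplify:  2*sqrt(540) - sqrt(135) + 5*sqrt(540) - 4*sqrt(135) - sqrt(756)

-6*sqrt(21) + 27*sqrt(15)

2*sqrt(540) = 12*sqrt(15); sqrt(135) = 3*sqrt(15); 5*sqrt(540) = 30*sqrt(15); 4*sqrt(135) = 12*sqrt(15); sqrt(756) = 6*sqrt(21)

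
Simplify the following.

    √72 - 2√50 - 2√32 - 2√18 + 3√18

-9*√2

√72 = 6*√2; 2√50 = 10*√2; 2√32 = 8*√2; 2√18 = 6*√2; 3√18 = 9*√2
Combine: (6 - 10 - 8 - 6 + 9)·√2 = -9*√2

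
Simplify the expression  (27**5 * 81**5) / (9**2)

27**5 = 3**15; 81**5 = 3**20; 9**2 = 3**4
Combine exponents: 3**31

3**31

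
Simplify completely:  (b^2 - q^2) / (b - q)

b + q

b^2 - q^2 factors as -(-b + q)*(b + q).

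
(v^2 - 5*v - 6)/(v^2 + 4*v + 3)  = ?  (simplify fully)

(v - 6)/(v + 3)

Factor: v^2 - 5*v - 6 = (v + 1)*(v - 6);  v^2 + 4*v + 3 = (v + 1)*(v + 3)
Cancel the common factor (v + 1).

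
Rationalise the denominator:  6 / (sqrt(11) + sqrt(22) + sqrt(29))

Group as (sqrt(11) + sqrt(29)) + sqrt(22); multiply by (sqrt(11) + sqrt(29)) - sqrt(22), then rationalise the remaining surd.

(-33*sqrt(58) + 6*sqrt(29) + 27*sqrt(22) + 60*sqrt(11))/238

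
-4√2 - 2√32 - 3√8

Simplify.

4√2 = 4*√2; 2√32 = 8*√2; 3√8 = 6*√2
Combine: (-4 - 8 - 6)·√2 = -18*√2

-18*√2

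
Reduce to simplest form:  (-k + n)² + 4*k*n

(k + n)²

Expanding gives k² + 2*k*n + n², a perfect square.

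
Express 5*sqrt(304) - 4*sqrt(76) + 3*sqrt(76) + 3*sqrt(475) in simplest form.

33*sqrt(19)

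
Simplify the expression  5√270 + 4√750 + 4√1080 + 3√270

5√270 = 15*√30; 4√750 = 20*√30; 4√1080 = 24*√30; 3√270 = 9*√30
Combine: (15 + 20 + 24 + 9)·√30 = 68*√30

68*√30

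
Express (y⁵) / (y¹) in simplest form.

y⁴

Quotient: y⁴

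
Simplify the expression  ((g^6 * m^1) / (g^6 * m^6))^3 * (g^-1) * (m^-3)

Inside the bracket: (m^-5)
Raise to the power 3: (m^-15)
Multiply by (g^-1) * (m^-3): add exponents.

1/(g*m^18)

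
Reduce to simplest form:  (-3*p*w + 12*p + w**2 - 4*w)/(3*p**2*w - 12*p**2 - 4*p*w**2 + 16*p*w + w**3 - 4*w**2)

Factor: -3*p*w + 12*p + w**2 - 4*w = (w - 4)*(-3*p + w);  3*p**2*w - 12*p**2 - 4*p*w**2 + 16*p*w + w**3 - 4*w**2 = (-3*p + w)*(-p + w)*(w - 4)
Cancel the common factors (w - 4), (-3*p + w).

-1/(p - w)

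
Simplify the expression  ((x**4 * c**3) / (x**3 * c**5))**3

Inside the bracket: x**1 * (c**-2)
Raise to the power 3: x**3 * (c**-6)

x**3/c**6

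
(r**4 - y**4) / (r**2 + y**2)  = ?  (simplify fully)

Factor r**4 - y**4 and cancel (r**2 + y**2).

r**2 - y**2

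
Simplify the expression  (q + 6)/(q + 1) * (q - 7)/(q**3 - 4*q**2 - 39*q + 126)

1/(q**2 - 2*q - 3)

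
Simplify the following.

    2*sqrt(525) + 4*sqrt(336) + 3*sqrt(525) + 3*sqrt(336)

53*sqrt(21)

2*sqrt(525) = 10*sqrt(21); 4*sqrt(336) = 16*sqrt(21); 3*sqrt(525) = 15*sqrt(21); 3*sqrt(336) = 12*sqrt(21)
Combine: (10 + 16 + 15 + 12)·sqrt(21) = 53*sqrt(21)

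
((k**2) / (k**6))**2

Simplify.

Inside the bracket: (k**-4)
Raise to the power 2: (k**-8)

k**(-8)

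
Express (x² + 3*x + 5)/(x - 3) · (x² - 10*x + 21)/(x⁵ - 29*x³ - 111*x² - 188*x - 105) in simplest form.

Factor: x² - 10*x + 21 = (x - 7)·(x - 3);  x⁵ - 29*x³ - 111*x² - 188*x - 105 = (x² + 3*x + 5)·(x + 1)·(x + 3)·(x - 7)
Cancel the common factors (x² + 3*x + 5), (x - 3), (x - 7).

1/(x² + 4*x + 3)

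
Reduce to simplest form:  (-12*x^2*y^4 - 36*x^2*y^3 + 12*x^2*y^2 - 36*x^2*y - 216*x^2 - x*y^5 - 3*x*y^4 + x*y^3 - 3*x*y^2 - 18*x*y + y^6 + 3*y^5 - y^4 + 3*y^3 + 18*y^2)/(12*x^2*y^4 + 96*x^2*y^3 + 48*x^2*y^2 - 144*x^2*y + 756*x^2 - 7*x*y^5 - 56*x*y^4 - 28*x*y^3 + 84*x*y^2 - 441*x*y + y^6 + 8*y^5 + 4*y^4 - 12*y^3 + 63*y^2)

Factor: -12*x^2*y^4 - 36*x^2*y^3 + 12*x^2*y^2 - 36*x^2*y - 216*x^2 - x*y^5 - 3*x*y^4 + x*y^3 - 3*x*y^2 - 18*x*y + y^6 + 3*y^5 - y^4 + 3*y^3 + 18*y^2 = (y + 3)*(y^2 - 2*y + 3)*(y + 2)*(-4*x + y)*(3*x + y);  12*x^2*y^4 + 96*x^2*y^3 + 48*x^2*y^2 - 144*x^2*y + 756*x^2 - 7*x*y^5 - 56*x*y^4 - 28*x*y^3 + 84*x*y^2 - 441*x*y + y^6 + 8*y^5 + 4*y^4 - 12*y^3 + 63*y^2 = (y^2 - 2*y + 3)*(y + 7)*(-4*x + y)*(-3*x + y)*(y + 3)
Cancel the common factors (y^2 - 2*y + 3), (y + 3), (-4*x + y).

(-3*x*y - 6*x - y^2 - 2*y)/(3*x*y + 21*x - y^2 - 7*y)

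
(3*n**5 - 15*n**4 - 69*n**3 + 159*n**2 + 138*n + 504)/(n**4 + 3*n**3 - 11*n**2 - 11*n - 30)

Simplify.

Factor: 3*n**5 - 15*n**4 - 69*n**3 + 159*n**2 + 138*n + 504 = 3*(n - 7)*(n**2 + n + 2)*(n + 4)*(n - 3);  n**4 + 3*n**3 - 11*n**2 - 11*n - 30 = (n - 3)*(n**2 + n + 2)*(n + 5)
Cancel the common factors (n**2 + n + 2), (n - 3).

(3*n**2 - 9*n - 84)/(n + 5)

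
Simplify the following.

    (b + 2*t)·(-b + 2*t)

Difference of squares with P = 2*t, Q = b.

-b² + 4*t²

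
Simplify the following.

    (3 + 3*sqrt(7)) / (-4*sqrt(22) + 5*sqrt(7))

(-4*sqrt(154) - 35 - 4*sqrt(22) - 5*sqrt(7))/59

Multiply numerator and denominator by 5*sqrt(7) + 4*sqrt(22).
Denominator becomes -177; numerator becomes 15*sqrt(7) + 12*sqrt(22) + 105 + 12*sqrt(154).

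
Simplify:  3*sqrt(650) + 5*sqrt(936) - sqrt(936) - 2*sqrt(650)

3*sqrt(650) = 15*sqrt(26); 5*sqrt(936) = 30*sqrt(26); sqrt(936) = 6*sqrt(26); 2*sqrt(650) = 10*sqrt(26)
Combine: (15 + 30 - 6 - 10)·sqrt(26) = 29*sqrt(26)

29*sqrt(26)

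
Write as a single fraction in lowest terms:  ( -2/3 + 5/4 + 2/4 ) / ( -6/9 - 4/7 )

-7/8

Numerator: -2/3 + 5/4 + 2/4 = 13/12
Denominator: -6/9 - 4/7 = -26/21
Divide: (13/12) · (-21/26) = -7/8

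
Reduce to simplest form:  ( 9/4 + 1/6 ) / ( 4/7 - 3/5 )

-1015/12

Numerator: 9/4 + 1/6 = 29/12
Denominator: 4/7 - 3/5 = -1/35
Divide: (29/12) · (-35) = -1015/12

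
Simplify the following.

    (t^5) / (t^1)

t^4

Quotient: t^4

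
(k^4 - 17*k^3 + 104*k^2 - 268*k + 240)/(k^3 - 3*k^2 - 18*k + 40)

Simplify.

Factor: k^4 - 17*k^3 + 104*k^2 - 268*k + 240 = (k - 5)*(k - 6)*(k - 4)*(k - 2);  k^3 - 3*k^2 - 18*k + 40 = (k - 5)*(k + 4)*(k - 2)
Cancel the common factors (k - 2), (k - 5).

(k^2 - 10*k + 24)/(k + 4)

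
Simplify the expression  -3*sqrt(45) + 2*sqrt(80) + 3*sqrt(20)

5*sqrt(5)

3*sqrt(45) = 9*sqrt(5); 2*sqrt(80) = 8*sqrt(5); 3*sqrt(20) = 6*sqrt(5)
Combine: (-9 + 8 + 6)·sqrt(5) = 5*sqrt(5)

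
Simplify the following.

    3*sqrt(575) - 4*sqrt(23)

3*sqrt(575) = 15*sqrt(23); 4*sqrt(23) = 4*sqrt(23)
Combine: (15 - 4)·sqrt(23) = 11*sqrt(23)

11*sqrt(23)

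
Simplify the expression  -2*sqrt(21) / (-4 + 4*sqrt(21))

(-21 - sqrt(21))/40

Multiply numerator and denominator by -4*sqrt(21) - 4.
Denominator becomes -320; numerator becomes 8*sqrt(21) + 168.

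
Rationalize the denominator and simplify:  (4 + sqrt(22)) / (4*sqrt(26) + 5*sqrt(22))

(-4*sqrt(143) - 8*sqrt(26) + 10*sqrt(22) + 55)/67

Multiply numerator and denominator by -4*sqrt(26) + 5*sqrt(22).
Denominator becomes 134; numerator becomes -8*sqrt(143) - 16*sqrt(26) + 20*sqrt(22) + 110.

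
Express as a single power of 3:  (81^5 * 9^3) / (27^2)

81^5 = 3^20; 9^3 = 3^6; 27^2 = 3^6
Combine exponents: 3^20

3^20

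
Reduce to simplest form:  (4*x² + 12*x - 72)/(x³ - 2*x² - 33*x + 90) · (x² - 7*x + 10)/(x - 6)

Factor: 4*x² + 12*x - 72 = 4·(x + 6)·(x - 3);  x³ - 2*x² - 33*x + 90 = (x + 6)·(x - 3)·(x - 5);  x² - 7*x + 10 = (x - 2)·(x - 5)
Cancel the common factors (x - 3), (x - 5), (x + 6).

(4*x - 8)/(x - 6)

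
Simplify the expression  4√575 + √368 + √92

26*√23

4√575 = 20*√23; √368 = 4*√23; √92 = 2*√23
Combine: (20 + 4 + 2)·√23 = 26*√23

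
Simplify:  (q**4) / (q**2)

q**2

Quotient: q**2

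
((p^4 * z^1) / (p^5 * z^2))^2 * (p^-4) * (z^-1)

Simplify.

1/(p^6*z^3)

Inside the bracket: (p^-1) * (z^-1)
Raise to the power 2: (p^-2) * (z^-2)
Multiply by (p^-4) * (z^-1): add exponents.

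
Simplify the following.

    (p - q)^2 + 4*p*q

After expansion: p^2 + 2*p*q + q^2 — a perfect-square trinomial.

(p + q)^2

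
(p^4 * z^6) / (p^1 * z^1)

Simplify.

p^3*z^5

Quotient: p^3 * z^5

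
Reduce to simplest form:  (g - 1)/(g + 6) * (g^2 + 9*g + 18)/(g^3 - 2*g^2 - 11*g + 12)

1/(g - 4)

Factor: g^2 + 9*g + 18 = (g + 6)*(g + 3);  g^3 - 2*g^2 - 11*g + 12 = (g - 1)*(g - 4)*(g + 3)
Cancel the common factors (g + 3), (g - 1), (g + 6).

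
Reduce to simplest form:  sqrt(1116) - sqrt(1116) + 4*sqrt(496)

16*sqrt(31)

sqrt(1116) = 6*sqrt(31); sqrt(1116) = 6*sqrt(31); 4*sqrt(496) = 16*sqrt(31)
Combine: (6 - 6 + 16)·sqrt(31) = 16*sqrt(31)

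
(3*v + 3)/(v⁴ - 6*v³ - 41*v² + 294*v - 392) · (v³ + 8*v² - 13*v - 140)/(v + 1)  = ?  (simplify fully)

Factor: 3*v + 3 = 3·(v + 1);  v⁴ - 6*v³ - 41*v² + 294*v - 392 = (v - 7)·(v + 7)·(v - 2)·(v - 4);  v³ + 8*v² - 13*v - 140 = (v - 4)·(v + 5)·(v + 7)
Cancel the common factors (v + 1), (v - 4), (v + 7).

(3*v + 15)/(v² - 9*v + 14)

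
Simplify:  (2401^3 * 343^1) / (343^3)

7^6

2401^3 = 7^12; 343^1 = 7^3; 343^3 = 7^9
Combine exponents: 7^6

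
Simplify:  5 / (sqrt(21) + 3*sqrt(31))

(-5*sqrt(21) + 15*sqrt(31))/258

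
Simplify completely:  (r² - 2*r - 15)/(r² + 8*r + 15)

Factor: r² - 2*r - 15 = (r + 3)·(r - 5);  r² + 8*r + 15 = (r + 5)·(r + 3)
Cancel the common factor (r + 3).

(r - 5)/(r + 5)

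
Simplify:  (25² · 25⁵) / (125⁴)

5^2

25² = 5^4; 25⁵ = 5^10; 125⁴ = 5^12
Combine exponents: 5^2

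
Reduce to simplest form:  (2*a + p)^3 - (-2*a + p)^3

16*a^3 + 12*a*p^2

Only the odd-power cross terms survive.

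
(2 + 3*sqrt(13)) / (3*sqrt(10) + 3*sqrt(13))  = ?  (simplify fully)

Multiply numerator and denominator by -3*sqrt(10) + 3*sqrt(13).
Denominator becomes 27; numerator becomes -9*sqrt(130) - 6*sqrt(10) + 6*sqrt(13) + 117.

(-3*sqrt(130) - 2*sqrt(10) + 2*sqrt(13) + 39)/9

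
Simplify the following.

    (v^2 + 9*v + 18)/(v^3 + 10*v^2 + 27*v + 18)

1/(v + 1)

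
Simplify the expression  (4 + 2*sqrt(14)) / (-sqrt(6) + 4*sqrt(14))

Multiply numerator and denominator by sqrt(6) + 4*sqrt(14).
Denominator becomes 218; numerator becomes 4*sqrt(6) + 4*sqrt(21) + 16*sqrt(14) + 112.

(2*sqrt(6) + 2*sqrt(21) + 8*sqrt(14) + 56)/109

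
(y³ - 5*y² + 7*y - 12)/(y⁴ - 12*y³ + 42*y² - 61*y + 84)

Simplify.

Factor: y³ - 5*y² + 7*y - 12 = (y² - y + 3)·(y - 4);  y⁴ - 12*y³ + 42*y² - 61*y + 84 = (y - 7)·(y - 4)·(y² - y + 3)
Cancel the common factors (y² - y + 3), (y - 4).

1/(y - 7)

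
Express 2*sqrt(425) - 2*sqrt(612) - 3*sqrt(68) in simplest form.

-8*sqrt(17)

2*sqrt(425) = 10*sqrt(17); 2*sqrt(612) = 12*sqrt(17); 3*sqrt(68) = 6*sqrt(17)
Combine: (10 - 12 - 6)·sqrt(17) = -8*sqrt(17)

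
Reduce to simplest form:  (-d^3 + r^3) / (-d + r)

d^2 + d*r + r^2

Factor as (a-b)(a^2+ab+b^2) with a=r, b=d.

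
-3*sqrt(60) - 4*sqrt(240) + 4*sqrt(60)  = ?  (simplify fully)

3*sqrt(60) = 6*sqrt(15); 4*sqrt(240) = 16*sqrt(15); 4*sqrt(60) = 8*sqrt(15)
Combine: (-6 - 16 + 8)·sqrt(15) = -14*sqrt(15)

-14*sqrt(15)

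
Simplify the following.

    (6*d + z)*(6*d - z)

Product of conjugates: (P+Q)(P-Q) = P^2 - Q^2.

36*d^2 - z^2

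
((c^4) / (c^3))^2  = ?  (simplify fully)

c^2

Inside the bracket: c^1
Raise to the power 2: c^2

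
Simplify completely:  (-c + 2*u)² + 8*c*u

(c + 2*u)²

After expansion: c² + 4*c*u + 4*u² — a perfect-square trinomial.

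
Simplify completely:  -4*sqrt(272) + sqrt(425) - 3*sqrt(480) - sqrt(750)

4*sqrt(272) = 16*sqrt(17); sqrt(425) = 5*sqrt(17); 3*sqrt(480) = 12*sqrt(30); sqrt(750) = 5*sqrt(30)

-17*sqrt(30) - 11*sqrt(17)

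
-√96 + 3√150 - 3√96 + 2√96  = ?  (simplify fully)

√96 = 4*√6; 3√150 = 15*√6; 3√96 = 12*√6; 2√96 = 8*√6
Combine: (-4 + 15 - 12 + 8)·√6 = 7*√6

7*√6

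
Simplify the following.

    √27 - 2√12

√27 = 3*√3; 2√12 = 4*√3
Combine: (3 - 4)·√3 = -√3

-√3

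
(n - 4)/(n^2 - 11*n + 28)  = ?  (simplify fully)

Factor: n^2 - 11*n + 28 = (n - 4)*(n - 7)
Cancel the common factor (n - 4).

1/(n - 7)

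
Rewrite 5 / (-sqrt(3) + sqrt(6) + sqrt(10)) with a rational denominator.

(-65*sqrt(3) - 5*sqrt(10) + 35*sqrt(6) + 60*sqrt(5))/71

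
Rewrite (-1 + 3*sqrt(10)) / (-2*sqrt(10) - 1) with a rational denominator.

Multiply numerator and denominator by -1 + 2*sqrt(10).
Denominator becomes -39; numerator becomes -5*sqrt(10) + 61.

(-61 + 5*sqrt(10))/39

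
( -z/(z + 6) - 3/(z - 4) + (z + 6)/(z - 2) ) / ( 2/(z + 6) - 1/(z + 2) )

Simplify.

Numerator: -z/(z + 6) - 3/(z - 4) + (z + 6)/(z - 2) = (11*z² - 32*z - 108)/(z³ - 28*z + 48)
Denominator: 2/(z + 6) - 1/(z + 2) = (z - 2)/(z² + 8*z + 12)
Divide: ((11*z² - 32*z - 108)/(z³ - 28*z + 48)) · ((z² + 8*z + 12)/(z - 2)) = (11*z³ - 10*z² - 172*z - 216)/(z³ - 8*z² + 20*z - 16)

(11*z³ - 10*z² - 172*z - 216)/(z³ - 8*z² + 20*z - 16)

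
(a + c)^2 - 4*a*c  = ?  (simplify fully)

Expanding gives a^2 - 2*a*c + c^2, a perfect square.

(a - c)^2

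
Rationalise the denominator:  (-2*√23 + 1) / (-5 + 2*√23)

(-87 - 8*√23)/67

Multiply numerator and denominator by -2*√23 - 5.
Denominator becomes -67; numerator becomes 8*√23 + 87.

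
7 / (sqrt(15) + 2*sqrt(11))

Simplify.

Multiply numerator and denominator by -sqrt(15) + 2*sqrt(11).
Denominator becomes 29; numerator becomes -7*sqrt(15) + 14*sqrt(11).

(-7*sqrt(15) + 14*sqrt(11))/29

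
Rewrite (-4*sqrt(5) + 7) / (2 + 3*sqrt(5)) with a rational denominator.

(-74 + 29*sqrt(5))/41

Multiply numerator and denominator by -3*sqrt(5) + 2.
Denominator becomes -41; numerator becomes -29*sqrt(5) + 74.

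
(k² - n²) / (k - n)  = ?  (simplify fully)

k + n

Difference of squares: factor out (k - n).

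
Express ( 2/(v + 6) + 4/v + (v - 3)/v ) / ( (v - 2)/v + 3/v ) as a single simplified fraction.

(v² + 9*v + 6)/(v² + 7*v + 6)

Numerator: 2/(v + 6) + 4/v + (v - 3)/v = (v² + 9*v + 6)/(v² + 6*v)
Denominator: (v - 2)/v + 3/v = (v + 1)/v
Divide: ((v² + 9*v + 6)/(v² + 6*v)) · (v/(v + 1)) = (v² + 9*v + 6)/(v² + 7*v + 6)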